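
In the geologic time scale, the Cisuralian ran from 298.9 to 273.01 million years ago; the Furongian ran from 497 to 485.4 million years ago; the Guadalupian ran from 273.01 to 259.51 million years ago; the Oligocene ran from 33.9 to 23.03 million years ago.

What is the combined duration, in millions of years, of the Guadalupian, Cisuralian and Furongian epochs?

50.99 million years

Each duration: Guadalupian = 13.5; Cisuralian = 25.89; Furongian = 11.6.
Sum: 13.5 + 25.89 + 11.6 = 50.99 Myr.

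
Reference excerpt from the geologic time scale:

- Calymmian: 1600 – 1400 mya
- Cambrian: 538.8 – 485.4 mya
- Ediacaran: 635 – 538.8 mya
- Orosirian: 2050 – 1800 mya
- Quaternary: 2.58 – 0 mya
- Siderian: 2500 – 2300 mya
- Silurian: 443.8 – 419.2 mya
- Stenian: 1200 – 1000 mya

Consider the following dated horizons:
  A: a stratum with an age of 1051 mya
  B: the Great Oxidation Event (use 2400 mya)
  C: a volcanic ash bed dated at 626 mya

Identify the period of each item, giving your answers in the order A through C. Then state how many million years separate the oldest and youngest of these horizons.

A: 1051 Ma lies in 1200–1000 Ma, so Stenian.
B: 2400 Ma lies in 2500–2300 Ma, so Siderian.
C: 626 Ma lies in 635–538.8 Ma, so Ediacaran.
Oldest = 2400 Ma, youngest = 626 Ma → span 1774 Myr.

A — Stenian; B — Siderian; C — Ediacaran; span 1774 million years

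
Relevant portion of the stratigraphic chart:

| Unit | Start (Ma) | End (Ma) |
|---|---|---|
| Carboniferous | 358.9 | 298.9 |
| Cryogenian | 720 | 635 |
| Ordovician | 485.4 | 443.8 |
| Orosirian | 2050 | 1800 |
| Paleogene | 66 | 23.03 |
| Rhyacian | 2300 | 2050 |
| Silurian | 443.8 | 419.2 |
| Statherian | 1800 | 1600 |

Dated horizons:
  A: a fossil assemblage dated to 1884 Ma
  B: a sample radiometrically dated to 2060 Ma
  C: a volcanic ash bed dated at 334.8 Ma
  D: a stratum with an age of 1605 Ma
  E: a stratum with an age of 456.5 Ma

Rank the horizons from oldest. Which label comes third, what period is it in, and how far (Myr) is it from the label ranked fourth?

D, in the Statherian; 1148.5 million years to E

Larger Ma means older, so oldest first: B 2060 > A 1884 > D 1605 > E 456.5 > C 334.8.
Counting 3 along gives D (1605 Ma); the excerpt puts that inside the Statherian, 1800–1600 Ma.
Next in line is E (456.5 Ma), and 1605 − 456.5 = 1148.5 Myr.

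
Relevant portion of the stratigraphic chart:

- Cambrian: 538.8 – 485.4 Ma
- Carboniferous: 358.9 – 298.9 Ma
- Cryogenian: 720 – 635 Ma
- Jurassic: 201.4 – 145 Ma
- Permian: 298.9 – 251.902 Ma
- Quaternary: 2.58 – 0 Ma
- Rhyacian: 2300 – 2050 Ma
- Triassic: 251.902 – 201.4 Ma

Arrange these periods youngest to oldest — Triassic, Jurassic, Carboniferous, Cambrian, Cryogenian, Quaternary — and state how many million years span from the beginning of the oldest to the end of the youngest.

From the excerpt: Triassic 251.902–201.4; Jurassic 201.4–145; Carboniferous 358.9–298.9; Cambrian 538.8–485.4; Cryogenian 720–635; Quaternary 2.58–0 (Ma).
Larger Ma is earlier, so the oldest is Cryogenian and the youngest is Quaternary; youngest to oldest: Quaternary, Jurassic, Triassic, Carboniferous, Cambrian, Cryogenian.
Oldest start 720 minus youngest end 0 gives 720 Myr overall.

Quaternary → Jurassic → Triassic → Carboniferous → Cambrian → Cryogenian; total span 720 Myr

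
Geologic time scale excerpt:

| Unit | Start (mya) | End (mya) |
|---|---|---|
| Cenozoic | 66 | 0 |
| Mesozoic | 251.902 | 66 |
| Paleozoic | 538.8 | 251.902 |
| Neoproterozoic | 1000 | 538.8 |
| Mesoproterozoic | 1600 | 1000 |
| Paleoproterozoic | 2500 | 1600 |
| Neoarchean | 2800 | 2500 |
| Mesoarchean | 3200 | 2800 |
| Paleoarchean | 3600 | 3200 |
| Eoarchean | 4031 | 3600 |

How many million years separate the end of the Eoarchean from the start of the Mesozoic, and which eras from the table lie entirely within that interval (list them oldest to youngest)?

3348.098 million years; Paleoarchean, Mesoarchean, Neoarchean, Paleoproterozoic, Mesoproterozoic, Neoproterozoic, Paleozoic

End of Eoarchean = 3600 Ma; start of Mesozoic = 251.902 Ma.
Gap = 3600 − 251.902 = 3348.098 Myr.
Eras wholly inside 3600–251.902 Ma: Paleoarchean (3600–3200), Mesoarchean (3200–2800), Neoarchean (2800–2500), Paleoproterozoic (2500–1600), Mesoproterozoic (1600–1000), Neoproterozoic (1000–538.8), Paleozoic (538.8–251.902).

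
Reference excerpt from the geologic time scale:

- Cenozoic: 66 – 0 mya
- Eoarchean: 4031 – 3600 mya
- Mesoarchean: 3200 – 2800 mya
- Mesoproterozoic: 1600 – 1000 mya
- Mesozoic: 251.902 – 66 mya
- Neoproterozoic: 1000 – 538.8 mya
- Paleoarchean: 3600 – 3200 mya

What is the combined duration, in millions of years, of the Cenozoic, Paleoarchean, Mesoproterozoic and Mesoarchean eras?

Each duration: Cenozoic = 66; Paleoarchean = 400; Mesoproterozoic = 600; Mesoarchean = 400.
Sum: 66 + 400 + 600 + 400 = 1466 Myr.

1466 million years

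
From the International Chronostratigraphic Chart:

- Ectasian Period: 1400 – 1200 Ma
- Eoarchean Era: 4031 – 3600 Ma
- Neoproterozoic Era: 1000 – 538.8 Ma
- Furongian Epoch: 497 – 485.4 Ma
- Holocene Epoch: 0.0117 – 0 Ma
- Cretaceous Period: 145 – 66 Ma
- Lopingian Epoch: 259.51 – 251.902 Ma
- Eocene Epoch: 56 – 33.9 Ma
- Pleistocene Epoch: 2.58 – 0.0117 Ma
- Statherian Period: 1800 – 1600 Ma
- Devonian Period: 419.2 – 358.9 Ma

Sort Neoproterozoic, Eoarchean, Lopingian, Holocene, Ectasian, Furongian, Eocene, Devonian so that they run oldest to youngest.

Read off each span (Ma): Neoproterozoic 1000–538.8; Eoarchean 4031–3600; Lopingian 259.51–251.902; Holocene 0.0117–0; Ectasian 1400–1200; Furongian 497–485.4; Eocene 56–33.9; Devonian 419.2–358.9.
Larger Ma is older, so oldest→youngest is Eoarchean, Ectasian, Neoproterozoic, Furongian, Devonian, Lopingian, Eocene, Holocene.

Eoarchean, Ectasian, Neoproterozoic, Furongian, Devonian, Lopingian, Eocene, Holocene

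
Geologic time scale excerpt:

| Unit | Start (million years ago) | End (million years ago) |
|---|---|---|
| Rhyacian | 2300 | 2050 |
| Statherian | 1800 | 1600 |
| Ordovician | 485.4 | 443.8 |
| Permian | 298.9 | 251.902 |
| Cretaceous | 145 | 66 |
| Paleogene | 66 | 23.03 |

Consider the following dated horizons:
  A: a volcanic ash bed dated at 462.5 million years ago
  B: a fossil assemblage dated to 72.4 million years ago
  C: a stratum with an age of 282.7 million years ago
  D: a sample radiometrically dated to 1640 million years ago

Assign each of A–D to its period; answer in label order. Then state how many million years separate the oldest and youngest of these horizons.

A: 462.5 Ma lies in 485.4–443.8 Ma, so Ordovician.
B: 72.4 Ma lies in 145–66 Ma, so Cretaceous.
C: 282.7 Ma lies in 298.9–251.902 Ma, so Permian.
D: 1640 Ma lies in 1800–1600 Ma, so Statherian.
Oldest = 1640 Ma, youngest = 72.4 Ma → span 1567.6 Myr.

A — Ordovician; B — Cretaceous; C — Permian; D — Statherian; span 1567.6 million years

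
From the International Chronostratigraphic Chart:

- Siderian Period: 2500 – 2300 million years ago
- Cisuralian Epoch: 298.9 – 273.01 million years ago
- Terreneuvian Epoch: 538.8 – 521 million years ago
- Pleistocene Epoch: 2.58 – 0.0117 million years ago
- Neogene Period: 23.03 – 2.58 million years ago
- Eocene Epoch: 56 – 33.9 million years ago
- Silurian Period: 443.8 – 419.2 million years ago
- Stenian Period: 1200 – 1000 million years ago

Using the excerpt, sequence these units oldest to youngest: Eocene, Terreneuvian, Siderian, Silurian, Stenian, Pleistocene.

The oldest of these is Siderian (starts 2500 Ma) and the youngest is Pleistocene (ends 0.0117 Ma).
In between, by decreasing start age: Stenian (1200), Terreneuvian (538.8), Silurian (443.8), Eocene (56).

Siderian → Stenian → Terreneuvian → Silurian → Eocene → Pleistocene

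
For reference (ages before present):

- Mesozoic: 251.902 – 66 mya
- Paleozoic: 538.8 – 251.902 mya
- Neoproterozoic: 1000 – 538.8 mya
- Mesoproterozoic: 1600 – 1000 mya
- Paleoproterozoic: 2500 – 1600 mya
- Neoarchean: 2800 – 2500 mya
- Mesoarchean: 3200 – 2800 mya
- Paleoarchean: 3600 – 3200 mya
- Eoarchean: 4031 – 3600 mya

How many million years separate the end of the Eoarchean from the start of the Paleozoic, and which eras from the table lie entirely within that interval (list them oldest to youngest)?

3061.2 million years; Paleoarchean, Mesoarchean, Neoarchean, Paleoproterozoic, Mesoproterozoic, Neoproterozoic

The Eoarchean closes at 3600 Ma and the Paleozoic opens at 538.8 Ma, so the interval is 3600 − 538.8 = 3061.2 Myr.
An era fits inside if it starts at or after 3600 Ma and ends at or before 538.8 Ma; oldest first that gives Paleoarchean, Mesoarchean, Neoarchean, Paleoproterozoic, Mesoproterozoic, Neoproterozoic.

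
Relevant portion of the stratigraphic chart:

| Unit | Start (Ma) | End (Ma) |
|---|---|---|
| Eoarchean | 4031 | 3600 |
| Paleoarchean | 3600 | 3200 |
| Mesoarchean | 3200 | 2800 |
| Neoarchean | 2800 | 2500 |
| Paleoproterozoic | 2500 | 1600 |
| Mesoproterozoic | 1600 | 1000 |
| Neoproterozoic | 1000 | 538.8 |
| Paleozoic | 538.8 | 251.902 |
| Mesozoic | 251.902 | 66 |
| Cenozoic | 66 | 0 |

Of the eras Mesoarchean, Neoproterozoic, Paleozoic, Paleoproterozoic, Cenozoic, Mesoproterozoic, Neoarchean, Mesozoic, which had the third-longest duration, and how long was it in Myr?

Durations: Mesoarchean 400; Neoproterozoic 461.2; Paleozoic 286.898; Paleoproterozoic 900; Cenozoic 66; Mesoproterozoic 600; Neoarchean 300; Mesozoic 185.902 Myr.
Sorted longest-first: Paleoproterozoic (900), Mesoproterozoic (600), Neoproterozoic (461.2), Mesoarchean (400), Neoarchean (300), Paleozoic (286.898), Mesozoic (185.902), Cenozoic (66).
The third longest is Neoproterozoic at 461.2 Myr.

Neoproterozoic, 461.2 million years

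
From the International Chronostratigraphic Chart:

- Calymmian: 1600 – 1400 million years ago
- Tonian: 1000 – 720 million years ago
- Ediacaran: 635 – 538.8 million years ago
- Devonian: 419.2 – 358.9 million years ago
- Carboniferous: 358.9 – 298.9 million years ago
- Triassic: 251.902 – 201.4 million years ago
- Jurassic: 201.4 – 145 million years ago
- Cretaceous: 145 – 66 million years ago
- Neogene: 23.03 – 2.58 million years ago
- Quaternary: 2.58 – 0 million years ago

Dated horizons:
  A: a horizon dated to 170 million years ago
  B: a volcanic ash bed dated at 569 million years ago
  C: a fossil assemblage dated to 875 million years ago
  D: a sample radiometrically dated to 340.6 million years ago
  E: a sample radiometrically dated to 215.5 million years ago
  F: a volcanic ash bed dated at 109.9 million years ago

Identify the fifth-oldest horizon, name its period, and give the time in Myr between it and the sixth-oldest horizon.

A, in the Jurassic; 60.1 million years to F

Sorted oldest-first by Ma: C (875), B (569), D (340.6), E (215.5), A (170), F (109.9).
The fifth oldest is A at 170 Ma, which lies in 201.4–145 Ma: the Jurassic.
The sixth oldest is F at 109.9 Ma; separation = |170 − 109.9| = 60.1 Myr.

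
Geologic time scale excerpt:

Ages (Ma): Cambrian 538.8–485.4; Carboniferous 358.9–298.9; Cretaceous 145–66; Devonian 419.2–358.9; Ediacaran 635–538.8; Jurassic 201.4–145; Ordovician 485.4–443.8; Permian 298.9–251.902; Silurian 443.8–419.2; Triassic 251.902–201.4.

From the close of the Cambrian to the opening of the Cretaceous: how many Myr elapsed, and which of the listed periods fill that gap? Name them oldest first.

340.4 million years; Ordovician, Silurian, Devonian, Carboniferous, Permian, Triassic, Jurassic

The Cambrian closes at 485.4 Ma and the Cretaceous opens at 145 Ma, so the interval is 485.4 − 145 = 340.4 Myr.
A period fits inside if it starts at or after 485.4 Ma and ends at or before 145 Ma; oldest first that gives Ordovician, Silurian, Devonian, Carboniferous, Permian, Triassic, Jurassic.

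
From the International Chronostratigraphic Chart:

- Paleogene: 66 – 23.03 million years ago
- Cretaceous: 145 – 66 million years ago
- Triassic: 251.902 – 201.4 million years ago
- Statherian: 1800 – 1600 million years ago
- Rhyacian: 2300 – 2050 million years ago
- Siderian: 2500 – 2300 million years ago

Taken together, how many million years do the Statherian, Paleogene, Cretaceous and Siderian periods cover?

Duration is start − end for each: (1800 − 1600) + (66 − 23.03) + (145 − 66) + (2500 − 2300).
That is 200 + 42.97 + 79 + 200, which totals 521.97 million years.

521.97 million years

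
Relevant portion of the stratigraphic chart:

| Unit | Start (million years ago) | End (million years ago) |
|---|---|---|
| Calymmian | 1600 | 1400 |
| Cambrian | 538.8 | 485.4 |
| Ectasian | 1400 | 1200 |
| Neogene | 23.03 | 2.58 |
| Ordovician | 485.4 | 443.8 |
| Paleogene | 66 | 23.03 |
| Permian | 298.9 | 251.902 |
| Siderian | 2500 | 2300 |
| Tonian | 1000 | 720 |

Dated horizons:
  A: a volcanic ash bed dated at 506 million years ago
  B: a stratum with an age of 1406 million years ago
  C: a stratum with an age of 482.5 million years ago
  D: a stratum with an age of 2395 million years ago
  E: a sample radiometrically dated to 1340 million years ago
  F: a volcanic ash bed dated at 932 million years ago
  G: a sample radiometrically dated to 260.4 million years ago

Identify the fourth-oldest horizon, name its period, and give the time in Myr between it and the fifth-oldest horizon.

F, in the Tonian; 426 million years to A

Larger Ma means older, so oldest first: D 2395 > B 1406 > E 1340 > F 932 > A 506 > C 482.5 > G 260.4.
Counting 4 along gives F (932 Ma); the excerpt puts that inside the Tonian, 1000–720 Ma.
Next in line is A (506 Ma), and 932 − 506 = 426 Myr.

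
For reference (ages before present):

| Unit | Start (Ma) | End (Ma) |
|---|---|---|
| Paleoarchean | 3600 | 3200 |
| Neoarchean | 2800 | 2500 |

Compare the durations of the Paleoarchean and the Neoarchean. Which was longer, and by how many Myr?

Paleoarchean: 3600 − 3200 = 400 Myr.
Neoarchean: 2800 − 2500 = 300 Myr.
Difference: 400 − 300 = 100 Myr, so the Paleoarchean was longer.

Paleoarchean, by 100 million years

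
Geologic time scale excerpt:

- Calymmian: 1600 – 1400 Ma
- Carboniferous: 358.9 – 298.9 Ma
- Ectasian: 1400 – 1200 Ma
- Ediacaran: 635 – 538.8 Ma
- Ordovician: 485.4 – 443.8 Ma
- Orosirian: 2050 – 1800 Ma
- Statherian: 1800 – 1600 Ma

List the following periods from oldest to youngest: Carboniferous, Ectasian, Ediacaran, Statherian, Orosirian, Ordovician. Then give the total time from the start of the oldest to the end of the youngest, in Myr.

Orosirian, Statherian, Ectasian, Ediacaran, Ordovician, Carboniferous; total span 1751.1 Myr

Start ages (Ma): Orosirian 2050, Statherian 1800, Ectasian 1400, Ediacaran 635, Ordovician 485.4, Carboniferous 358.9.
Ordered oldest to youngest: Orosirian, Statherian, Ectasian, Ediacaran, Ordovician, Carboniferous.
Span = 2050 − 298.9 = 1751.1 Myr.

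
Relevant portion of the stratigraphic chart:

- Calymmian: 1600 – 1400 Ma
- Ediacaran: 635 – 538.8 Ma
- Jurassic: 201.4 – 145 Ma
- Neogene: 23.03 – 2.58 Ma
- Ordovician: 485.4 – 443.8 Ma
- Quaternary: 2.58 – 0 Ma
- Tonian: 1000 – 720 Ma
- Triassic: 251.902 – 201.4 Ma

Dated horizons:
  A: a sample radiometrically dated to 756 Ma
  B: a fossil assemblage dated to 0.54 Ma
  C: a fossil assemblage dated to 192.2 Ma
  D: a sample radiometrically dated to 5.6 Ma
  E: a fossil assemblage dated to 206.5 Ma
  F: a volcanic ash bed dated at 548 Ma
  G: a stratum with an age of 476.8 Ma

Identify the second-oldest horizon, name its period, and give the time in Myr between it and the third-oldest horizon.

F, in the Ediacaran; 71.2 million years to G

Larger Ma means older, so oldest first: A 756 > F 548 > G 476.8 > E 206.5 > C 192.2 > D 5.6 > B 0.54.
Counting 2 along gives F (548 Ma); the excerpt puts that inside the Ediacaran, 635–538.8 Ma.
Next in line is G (476.8 Ma), and 548 − 476.8 = 71.2 Myr.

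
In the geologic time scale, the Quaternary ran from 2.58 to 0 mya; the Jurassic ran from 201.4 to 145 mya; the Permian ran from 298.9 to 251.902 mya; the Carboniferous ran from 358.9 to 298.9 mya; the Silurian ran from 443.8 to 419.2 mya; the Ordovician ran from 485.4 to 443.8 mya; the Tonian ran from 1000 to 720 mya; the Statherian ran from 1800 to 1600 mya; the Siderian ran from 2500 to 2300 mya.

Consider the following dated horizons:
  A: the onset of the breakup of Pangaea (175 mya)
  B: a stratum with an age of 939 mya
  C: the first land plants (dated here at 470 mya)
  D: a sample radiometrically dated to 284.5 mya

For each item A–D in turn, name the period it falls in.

A: 175 Ma lies in 201.4–145 Ma, so Jurassic.
B: 939 Ma lies in 1000–720 Ma, so Tonian.
C: 470 Ma lies in 485.4–443.8 Ma, so Ordovician.
D: 284.5 Ma lies in 298.9–251.902 Ma, so Permian.

A — Jurassic; B — Tonian; C — Ordovician; D — Permian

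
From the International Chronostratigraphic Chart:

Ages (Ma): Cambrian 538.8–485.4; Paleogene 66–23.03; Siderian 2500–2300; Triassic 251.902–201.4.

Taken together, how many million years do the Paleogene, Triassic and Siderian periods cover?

293.472 million years

Duration is start − end for each: (66 − 23.03) + (251.902 − 201.4) + (2500 − 2300).
That is 42.97 + 50.502 + 200, which totals 293.472 million years.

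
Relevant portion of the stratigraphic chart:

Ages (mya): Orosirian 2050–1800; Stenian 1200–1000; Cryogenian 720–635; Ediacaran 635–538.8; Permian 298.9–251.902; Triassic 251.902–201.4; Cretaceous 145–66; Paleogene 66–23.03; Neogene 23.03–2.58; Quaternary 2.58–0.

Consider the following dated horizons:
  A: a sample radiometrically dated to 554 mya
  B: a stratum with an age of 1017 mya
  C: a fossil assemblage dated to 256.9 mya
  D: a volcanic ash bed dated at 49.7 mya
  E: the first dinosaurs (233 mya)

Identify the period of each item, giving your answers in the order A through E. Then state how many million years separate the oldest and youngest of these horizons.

A: 554 Ma lies in 635–538.8 Ma, so Ediacaran.
B: 1017 Ma lies in 1200–1000 Ma, so Stenian.
C: 256.9 Ma lies in 298.9–251.902 Ma, so Permian.
D: 49.7 Ma lies in 66–23.03 Ma, so Paleogene.
E: 233 Ma lies in 251.902–201.4 Ma, so Triassic.
Oldest = 1017 Ma, youngest = 49.7 Ma → span 967.3 Myr.

A — Ediacaran; B — Stenian; C — Permian; D — Paleogene; E — Triassic; span 967.3 million years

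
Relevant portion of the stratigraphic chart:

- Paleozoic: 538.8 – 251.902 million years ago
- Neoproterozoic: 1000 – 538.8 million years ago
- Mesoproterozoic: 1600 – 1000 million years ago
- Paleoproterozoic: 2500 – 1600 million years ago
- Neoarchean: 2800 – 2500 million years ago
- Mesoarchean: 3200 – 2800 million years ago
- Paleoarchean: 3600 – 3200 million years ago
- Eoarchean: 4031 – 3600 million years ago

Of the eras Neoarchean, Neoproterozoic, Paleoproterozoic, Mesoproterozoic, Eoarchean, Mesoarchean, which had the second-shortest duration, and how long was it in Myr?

Durations: Neoarchean 300; Neoproterozoic 461.2; Paleoproterozoic 900; Mesoproterozoic 600; Eoarchean 431; Mesoarchean 400 Myr.
Sorted shortest-first: Neoarchean (300), Mesoarchean (400), Eoarchean (431), Neoproterozoic (461.2), Mesoproterozoic (600), Paleoproterozoic (900).
The second shortest is Mesoarchean at 400 Myr.

Mesoarchean, 400 million years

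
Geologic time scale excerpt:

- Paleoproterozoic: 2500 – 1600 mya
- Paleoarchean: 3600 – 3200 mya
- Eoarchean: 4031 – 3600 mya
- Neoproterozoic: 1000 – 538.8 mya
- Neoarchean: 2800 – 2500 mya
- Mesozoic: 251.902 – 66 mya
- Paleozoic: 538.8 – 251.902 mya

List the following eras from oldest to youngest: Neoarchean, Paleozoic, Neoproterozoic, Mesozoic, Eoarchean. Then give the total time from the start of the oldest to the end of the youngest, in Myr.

Start ages (Ma): Eoarchean 4031, Neoarchean 2800, Neoproterozoic 1000, Paleozoic 538.8, Mesozoic 251.902.
Ordered oldest to youngest: Eoarchean, Neoarchean, Neoproterozoic, Paleozoic, Mesozoic.
Span = 4031 − 66 = 3965 Myr.

Eoarchean → Neoarchean → Neoproterozoic → Paleozoic → Mesozoic; total span 3965 Myr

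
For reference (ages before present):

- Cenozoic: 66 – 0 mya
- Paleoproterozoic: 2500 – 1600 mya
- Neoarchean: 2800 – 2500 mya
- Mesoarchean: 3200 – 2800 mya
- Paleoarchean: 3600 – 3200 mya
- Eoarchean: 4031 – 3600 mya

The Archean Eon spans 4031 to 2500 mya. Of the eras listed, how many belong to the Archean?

Eras inside 4031–2500 Ma: Eoarchean, Paleoarchean, Mesoarchean, Neoarchean — 4 in total.

4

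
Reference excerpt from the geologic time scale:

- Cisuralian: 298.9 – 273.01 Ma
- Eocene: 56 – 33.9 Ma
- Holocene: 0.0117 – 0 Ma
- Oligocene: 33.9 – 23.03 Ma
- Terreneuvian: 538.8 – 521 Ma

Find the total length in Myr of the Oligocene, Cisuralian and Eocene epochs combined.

Each duration: Oligocene = 10.87; Cisuralian = 25.89; Eocene = 22.1.
Sum: 10.87 + 25.89 + 22.1 = 58.86 Myr.

58.86 million years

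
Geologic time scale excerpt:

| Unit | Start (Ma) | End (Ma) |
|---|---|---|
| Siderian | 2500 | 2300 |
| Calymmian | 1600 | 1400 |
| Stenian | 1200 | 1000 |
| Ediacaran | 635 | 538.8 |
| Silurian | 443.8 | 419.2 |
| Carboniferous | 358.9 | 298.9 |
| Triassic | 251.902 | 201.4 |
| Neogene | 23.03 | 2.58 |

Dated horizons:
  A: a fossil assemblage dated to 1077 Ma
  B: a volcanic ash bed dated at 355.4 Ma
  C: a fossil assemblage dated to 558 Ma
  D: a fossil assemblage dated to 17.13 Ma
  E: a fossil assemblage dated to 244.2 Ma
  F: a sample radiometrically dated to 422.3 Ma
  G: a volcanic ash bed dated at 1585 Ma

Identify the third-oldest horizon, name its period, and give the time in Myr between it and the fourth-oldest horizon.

C, in the Ediacaran; 135.7 million years to F

Larger Ma means older, so oldest first: G 1585 > A 1077 > C 558 > F 422.3 > B 355.4 > E 244.2 > D 17.13.
Counting 3 along gives C (558 Ma); the excerpt puts that inside the Ediacaran, 635–538.8 Ma.
Next in line is F (422.3 Ma), and 558 − 422.3 = 135.7 Myr.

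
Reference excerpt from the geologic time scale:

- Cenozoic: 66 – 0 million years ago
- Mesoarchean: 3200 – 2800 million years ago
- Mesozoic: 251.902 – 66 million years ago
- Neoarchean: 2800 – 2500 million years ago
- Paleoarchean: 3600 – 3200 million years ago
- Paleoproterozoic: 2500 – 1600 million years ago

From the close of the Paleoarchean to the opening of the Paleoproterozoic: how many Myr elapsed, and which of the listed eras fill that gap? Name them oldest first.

700 million years; Mesoarchean, Neoarchean

End of Paleoarchean = 3200 Ma; start of Paleoproterozoic = 2500 Ma.
Gap = 3200 − 2500 = 700 Myr.
Eras wholly inside 3200–2500 Ma: Mesoarchean (3200–2800), Neoarchean (2800–2500).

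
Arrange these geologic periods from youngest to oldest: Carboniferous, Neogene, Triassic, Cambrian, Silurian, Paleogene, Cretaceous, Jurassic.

Neogene → Paleogene → Cretaceous → Jurassic → Triassic → Carboniferous → Silurian → Cambrian

Era membership (oldest first within each) — Paleozoic: Cambrian, Silurian, Carboniferous; Mesozoic: Triassic, Jurassic, Cretaceous; Cenozoic: Paleogene, Neogene. Paleozoic precedes Mesozoic, which precedes Cenozoic. Concatenating the groups in that era order and then reversing gives youngest to oldest.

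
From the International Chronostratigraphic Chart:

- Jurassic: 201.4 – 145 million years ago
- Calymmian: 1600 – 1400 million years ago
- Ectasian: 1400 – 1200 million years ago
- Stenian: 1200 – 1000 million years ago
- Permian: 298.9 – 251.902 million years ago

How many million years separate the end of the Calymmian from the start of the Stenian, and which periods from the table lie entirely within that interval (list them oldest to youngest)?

End of Calymmian = 1400 Ma; start of Stenian = 1200 Ma.
Gap = 1400 − 1200 = 200 Myr.
Periods wholly inside 1400–1200 Ma: Ectasian (1400–1200).

200 million years; Ectasian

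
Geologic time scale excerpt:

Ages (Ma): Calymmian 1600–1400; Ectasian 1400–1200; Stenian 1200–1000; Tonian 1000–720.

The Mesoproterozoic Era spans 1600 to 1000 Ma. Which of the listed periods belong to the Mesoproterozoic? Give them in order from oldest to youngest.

Periods with both bounds inside 1600–1000 Ma: Calymmian (1600–1400), Ectasian (1400–1200), Stenian (1200–1000).

Calymmian, Ectasian, Stenian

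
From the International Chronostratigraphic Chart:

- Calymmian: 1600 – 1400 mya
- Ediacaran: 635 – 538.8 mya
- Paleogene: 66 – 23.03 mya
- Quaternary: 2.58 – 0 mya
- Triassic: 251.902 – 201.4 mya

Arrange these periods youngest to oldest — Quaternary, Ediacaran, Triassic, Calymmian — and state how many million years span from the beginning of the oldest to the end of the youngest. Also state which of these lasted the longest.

From the excerpt: Quaternary 2.58–0; Ediacaran 635–538.8; Triassic 251.902–201.4; Calymmian 1600–1400 (Ma).
Larger Ma is earlier, so the oldest is Calymmian and the youngest is Quaternary; youngest to oldest: Quaternary, Triassic, Ediacaran, Calymmian.
Oldest start 1600 minus youngest end 0 gives 1600 Myr overall.
Individual lengths (start − end): Triassic 50.502; Quaternary 2.58; Calymmian 200; Ediacaran 96.2. The largest is Calymmian at 200 Myr.

Quaternary, Triassic, Ediacaran, Calymmian; total span 1600 Myr; longest is Calymmian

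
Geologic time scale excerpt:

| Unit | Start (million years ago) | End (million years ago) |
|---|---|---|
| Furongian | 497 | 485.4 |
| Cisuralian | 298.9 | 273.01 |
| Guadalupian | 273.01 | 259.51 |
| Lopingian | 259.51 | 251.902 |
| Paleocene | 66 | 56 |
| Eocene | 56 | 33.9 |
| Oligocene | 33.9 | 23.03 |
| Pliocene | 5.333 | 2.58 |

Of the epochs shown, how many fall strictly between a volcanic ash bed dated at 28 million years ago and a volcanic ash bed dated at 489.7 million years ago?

489.7 Ma sits inside the Furongian (497–485.4) and 28 Ma inside the Oligocene (33.9–23.03); neither of those is wholly between the two dates.
The listed epochs lying completely between them are Cisuralian, Guadalupian, Lopingian, Paleocene, Eocene — 5 in all.

5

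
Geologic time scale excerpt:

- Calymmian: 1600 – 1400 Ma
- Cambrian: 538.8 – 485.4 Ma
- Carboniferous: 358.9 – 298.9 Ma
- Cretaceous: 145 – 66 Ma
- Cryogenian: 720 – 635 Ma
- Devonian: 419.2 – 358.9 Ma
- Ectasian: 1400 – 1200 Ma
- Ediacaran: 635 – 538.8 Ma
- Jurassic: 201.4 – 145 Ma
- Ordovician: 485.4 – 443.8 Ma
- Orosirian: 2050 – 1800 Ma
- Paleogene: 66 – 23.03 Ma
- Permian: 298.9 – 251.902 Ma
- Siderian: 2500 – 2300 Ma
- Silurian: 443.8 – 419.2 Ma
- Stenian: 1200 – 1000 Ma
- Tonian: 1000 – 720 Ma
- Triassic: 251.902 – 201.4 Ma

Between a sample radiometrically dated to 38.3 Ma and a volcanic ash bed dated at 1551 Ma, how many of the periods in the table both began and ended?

14

1551 Ma sits inside the Calymmian (1600–1400) and 38.3 Ma inside the Paleogene (66–23.03); neither of those is wholly between the two dates.
The listed periods lying completely between them are Ectasian, Stenian, Tonian, Cryogenian, Ediacaran, Cambrian, Ordovician, Silurian, Devonian, Carboniferous, Permian, Triassic, Jurassic, Cretaceous — 14 in all.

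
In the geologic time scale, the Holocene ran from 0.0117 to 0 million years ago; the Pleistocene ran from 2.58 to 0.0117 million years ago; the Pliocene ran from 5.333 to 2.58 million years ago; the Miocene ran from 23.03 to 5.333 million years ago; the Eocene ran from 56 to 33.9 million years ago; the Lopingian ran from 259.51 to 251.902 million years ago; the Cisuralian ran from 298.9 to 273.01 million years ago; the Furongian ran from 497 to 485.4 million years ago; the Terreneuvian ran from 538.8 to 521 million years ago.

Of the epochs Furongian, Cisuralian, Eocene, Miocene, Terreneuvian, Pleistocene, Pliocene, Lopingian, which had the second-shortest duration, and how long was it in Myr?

Pliocene, 2.753 million years

Durations: Furongian 11.6; Cisuralian 25.89; Eocene 22.1; Miocene 17.697; Terreneuvian 17.8; Pleistocene 2.5683; Pliocene 2.753; Lopingian 7.608 Myr.
Sorted shortest-first: Pleistocene (2.5683), Pliocene (2.753), Lopingian (7.608), Furongian (11.6), Miocene (17.697), Terreneuvian (17.8), Eocene (22.1), Cisuralian (25.89).
The second shortest is Pliocene at 2.753 Myr.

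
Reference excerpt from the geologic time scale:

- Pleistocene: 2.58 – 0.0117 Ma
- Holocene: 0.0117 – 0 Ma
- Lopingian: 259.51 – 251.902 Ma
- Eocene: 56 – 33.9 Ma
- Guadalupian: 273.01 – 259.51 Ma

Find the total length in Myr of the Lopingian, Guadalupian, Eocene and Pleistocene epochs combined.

45.7763 million years

Each duration: Lopingian = 7.608; Guadalupian = 13.5; Eocene = 22.1; Pleistocene = 2.5683.
Sum: 7.608 + 13.5 + 22.1 + 2.5683 = 45.7763 Myr.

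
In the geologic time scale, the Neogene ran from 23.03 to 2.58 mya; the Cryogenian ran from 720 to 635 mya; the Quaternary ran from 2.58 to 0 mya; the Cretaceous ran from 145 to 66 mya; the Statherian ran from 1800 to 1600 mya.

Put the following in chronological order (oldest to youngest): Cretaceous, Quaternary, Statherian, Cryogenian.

Statherian → Cryogenian → Cretaceous → Quaternary

Sorting by start age (descending Ma, since larger Ma = older): Statherian start 1800, Cryogenian start 720, Cretaceous start 145, Quaternary start 2.58.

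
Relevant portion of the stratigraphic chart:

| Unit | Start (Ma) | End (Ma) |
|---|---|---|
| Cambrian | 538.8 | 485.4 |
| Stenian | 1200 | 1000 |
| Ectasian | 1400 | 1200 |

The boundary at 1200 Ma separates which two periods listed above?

Ectasian and Stenian

The Ectasian ends at 1200 Ma and the Stenian begins at 1200 Ma, so they share that boundary.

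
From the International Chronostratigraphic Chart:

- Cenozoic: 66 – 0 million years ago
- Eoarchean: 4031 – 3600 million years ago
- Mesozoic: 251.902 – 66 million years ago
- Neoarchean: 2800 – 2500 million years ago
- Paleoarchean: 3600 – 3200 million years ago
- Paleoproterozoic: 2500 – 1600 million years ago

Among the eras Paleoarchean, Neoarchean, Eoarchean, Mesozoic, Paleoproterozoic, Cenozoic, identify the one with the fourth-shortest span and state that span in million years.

Paleoarchean, 400 million years

Start − end for each: Paleoarchean 3600 − 3200 = 400; Neoarchean 2800 − 2500 = 300; Eoarchean 4031 − 3600 = 431; Mesozoic 251.902 − 66 = 185.902; Paleoproterozoic 2500 − 1600 = 900; Cenozoic 66 − 0 = 66.
Ranking these from shortest: Cenozoic < Mesozoic < Neoarchean < Paleoarchean < Eoarchean < Paleoproterozoic.
Position 4 in that ranking is Paleoarchean, which lasted 400 Myr.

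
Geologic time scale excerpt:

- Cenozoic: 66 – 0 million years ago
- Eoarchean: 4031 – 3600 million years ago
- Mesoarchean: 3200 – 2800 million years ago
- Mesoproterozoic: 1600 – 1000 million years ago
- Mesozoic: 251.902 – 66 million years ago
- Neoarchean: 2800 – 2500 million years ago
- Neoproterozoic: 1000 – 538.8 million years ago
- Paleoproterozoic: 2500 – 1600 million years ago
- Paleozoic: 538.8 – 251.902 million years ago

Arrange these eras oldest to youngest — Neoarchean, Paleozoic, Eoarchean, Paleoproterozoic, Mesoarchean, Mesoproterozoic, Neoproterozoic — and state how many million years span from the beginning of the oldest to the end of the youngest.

Eoarchean, Mesoarchean, Neoarchean, Paleoproterozoic, Mesoproterozoic, Neoproterozoic, Paleozoic; total span 3779.098 Myr

From the excerpt: Neoarchean 2800–2500; Paleozoic 538.8–251.902; Eoarchean 4031–3600; Paleoproterozoic 2500–1600; Mesoarchean 3200–2800; Mesoproterozoic 1600–1000; Neoproterozoic 1000–538.8 (Ma).
Larger Ma is earlier, so the oldest is Eoarchean and the youngest is Paleozoic; oldest to youngest: Eoarchean, Mesoarchean, Neoarchean, Paleoproterozoic, Mesoproterozoic, Neoproterozoic, Paleozoic.
Oldest start 4031 minus youngest end 251.902 gives 3779.098 Myr overall.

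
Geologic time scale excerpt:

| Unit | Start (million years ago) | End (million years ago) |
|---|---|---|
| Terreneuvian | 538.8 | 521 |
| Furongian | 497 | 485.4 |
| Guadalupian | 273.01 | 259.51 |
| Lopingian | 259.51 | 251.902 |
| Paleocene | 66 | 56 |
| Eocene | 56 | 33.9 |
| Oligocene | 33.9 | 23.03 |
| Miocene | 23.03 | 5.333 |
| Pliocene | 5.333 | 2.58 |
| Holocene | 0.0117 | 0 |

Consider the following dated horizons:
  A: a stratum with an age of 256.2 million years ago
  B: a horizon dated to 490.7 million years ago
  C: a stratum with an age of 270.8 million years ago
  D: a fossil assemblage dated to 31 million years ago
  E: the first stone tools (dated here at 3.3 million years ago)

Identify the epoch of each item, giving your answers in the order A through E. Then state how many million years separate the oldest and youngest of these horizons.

A — Lopingian; B — Furongian; C — Guadalupian; D — Oligocene; E — Pliocene; span 487.4 million years

A: 256.2 Ma lies in 259.51–251.902 Ma, so Lopingian.
B: 490.7 Ma lies in 497–485.4 Ma, so Furongian.
C: 270.8 Ma lies in 273.01–259.51 Ma, so Guadalupian.
D: 31 Ma lies in 33.9–23.03 Ma, so Oligocene.
E: 3.3 Ma lies in 5.333–2.58 Ma, so Pliocene.
Oldest = 490.7 Ma, youngest = 3.3 Ma → span 487.4 Myr.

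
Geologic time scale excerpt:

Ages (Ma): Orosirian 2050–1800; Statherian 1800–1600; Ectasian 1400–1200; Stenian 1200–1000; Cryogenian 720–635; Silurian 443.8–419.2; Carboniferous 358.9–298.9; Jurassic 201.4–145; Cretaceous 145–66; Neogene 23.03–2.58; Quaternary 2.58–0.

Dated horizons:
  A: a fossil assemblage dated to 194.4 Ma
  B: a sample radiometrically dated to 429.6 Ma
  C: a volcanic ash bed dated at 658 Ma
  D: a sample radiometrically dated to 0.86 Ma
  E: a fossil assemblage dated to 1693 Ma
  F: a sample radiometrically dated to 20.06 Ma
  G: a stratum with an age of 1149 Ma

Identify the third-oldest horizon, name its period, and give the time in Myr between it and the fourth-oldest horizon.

Sorted oldest-first by Ma: E (1693), G (1149), C (658), B (429.6), A (194.4), F (20.06), D (0.86).
The third oldest is C at 658 Ma, which lies in 720–635 Ma: the Cryogenian.
The fourth oldest is B at 429.6 Ma; separation = |658 − 429.6| = 228.4 Myr.

C, in the Cryogenian; 228.4 million years to B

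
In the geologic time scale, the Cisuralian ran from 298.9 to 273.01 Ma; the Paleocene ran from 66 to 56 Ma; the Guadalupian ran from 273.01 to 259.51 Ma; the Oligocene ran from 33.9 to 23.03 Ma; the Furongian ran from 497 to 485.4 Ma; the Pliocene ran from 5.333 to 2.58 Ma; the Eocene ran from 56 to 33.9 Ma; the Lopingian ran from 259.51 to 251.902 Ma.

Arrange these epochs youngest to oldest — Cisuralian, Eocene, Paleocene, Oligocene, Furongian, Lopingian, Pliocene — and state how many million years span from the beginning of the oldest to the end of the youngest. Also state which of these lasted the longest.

Start ages (Ma): Furongian 497, Cisuralian 298.9, Lopingian 259.51, Paleocene 66, Eocene 56, Oligocene 33.9, Pliocene 5.333.
Ordered youngest to oldest: Pliocene, Oligocene, Eocene, Paleocene, Lopingian, Cisuralian, Furongian.
Span = 497 − 2.58 = 494.42 Myr.
Durations: Furongian 11.6, Lopingian 7.608, Eocene 22.1, Cisuralian 25.89, Paleocene 10, Pliocene 2.753, Oligocene 10.87 → longest is Cisuralian (25.89 Myr).

Pliocene, Oligocene, Eocene, Paleocene, Lopingian, Cisuralian, Furongian; total span 494.42 Myr; longest is Cisuralian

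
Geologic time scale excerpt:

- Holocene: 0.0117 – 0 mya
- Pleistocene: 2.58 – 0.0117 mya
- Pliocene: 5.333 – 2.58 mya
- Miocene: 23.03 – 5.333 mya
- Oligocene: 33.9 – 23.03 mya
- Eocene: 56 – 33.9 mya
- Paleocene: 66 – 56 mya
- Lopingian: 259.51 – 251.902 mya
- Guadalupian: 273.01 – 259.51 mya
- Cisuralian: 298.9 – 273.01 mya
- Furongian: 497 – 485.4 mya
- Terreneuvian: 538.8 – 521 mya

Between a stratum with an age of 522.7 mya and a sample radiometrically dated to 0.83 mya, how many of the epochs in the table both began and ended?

The older date is 522.7 Ma and the younger is 0.83 Ma.
Epochs with start < 522.7 and end > 0.83 Ma: Furongian (497–485.4), Cisuralian (298.9–273.01), Guadalupian (273.01–259.51), Lopingian (259.51–251.902), Paleocene (66–56), Eocene (56–33.9), Oligocene (33.9–23.03), Miocene (23.03–5.333), Pliocene (5.333–2.58).
That is 9 complete epochs.

9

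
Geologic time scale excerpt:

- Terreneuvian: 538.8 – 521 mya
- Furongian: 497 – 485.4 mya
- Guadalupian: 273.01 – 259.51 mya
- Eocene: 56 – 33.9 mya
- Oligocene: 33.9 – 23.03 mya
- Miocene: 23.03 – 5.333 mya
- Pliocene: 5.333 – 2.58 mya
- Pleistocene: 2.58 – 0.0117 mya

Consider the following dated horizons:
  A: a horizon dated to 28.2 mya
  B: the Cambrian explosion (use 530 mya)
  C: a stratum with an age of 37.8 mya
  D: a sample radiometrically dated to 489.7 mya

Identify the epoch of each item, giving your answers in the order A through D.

A — Oligocene; B — Terreneuvian; C — Eocene; D — Furongian

A: 28.2 Ma lies in 33.9–23.03 Ma, so Oligocene.
B: 530 Ma lies in 538.8–521 Ma, so Terreneuvian.
C: 37.8 Ma lies in 56–33.9 Ma, so Eocene.
D: 489.7 Ma lies in 497–485.4 Ma, so Furongian.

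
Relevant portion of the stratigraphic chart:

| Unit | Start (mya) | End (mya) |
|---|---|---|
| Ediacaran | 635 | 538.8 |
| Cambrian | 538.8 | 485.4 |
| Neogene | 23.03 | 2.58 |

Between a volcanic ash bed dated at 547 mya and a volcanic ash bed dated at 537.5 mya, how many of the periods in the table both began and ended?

The older date is 547 Ma and the younger is 537.5 Ma.
No period both begins after 547 Ma and ends before 537.5 Ma, so the count is 0.

0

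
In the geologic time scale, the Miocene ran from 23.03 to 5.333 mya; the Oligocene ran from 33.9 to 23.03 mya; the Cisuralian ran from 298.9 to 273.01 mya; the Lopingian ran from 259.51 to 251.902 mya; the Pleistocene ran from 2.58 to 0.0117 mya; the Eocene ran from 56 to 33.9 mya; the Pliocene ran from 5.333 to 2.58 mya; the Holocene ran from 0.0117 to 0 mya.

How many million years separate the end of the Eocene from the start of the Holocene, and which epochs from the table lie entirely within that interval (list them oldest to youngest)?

33.8883 million years; Oligocene, Miocene, Pliocene, Pleistocene

The Eocene closes at 33.9 Ma and the Holocene opens at 0.0117 Ma, so the interval is 33.9 − 0.0117 = 33.8883 Myr.
An epoch fits inside if it starts at or after 33.9 Ma and ends at or before 0.0117 Ma; oldest first that gives Oligocene, Miocene, Pliocene, Pleistocene.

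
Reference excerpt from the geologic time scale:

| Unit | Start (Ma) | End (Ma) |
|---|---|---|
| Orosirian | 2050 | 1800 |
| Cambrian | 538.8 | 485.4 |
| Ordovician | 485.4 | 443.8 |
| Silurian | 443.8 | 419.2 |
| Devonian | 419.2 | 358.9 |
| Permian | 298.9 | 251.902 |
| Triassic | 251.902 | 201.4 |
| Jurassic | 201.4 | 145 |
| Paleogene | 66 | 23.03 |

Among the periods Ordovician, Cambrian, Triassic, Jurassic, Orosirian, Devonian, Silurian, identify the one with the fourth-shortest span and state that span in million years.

Start − end for each: Ordovician 485.4 − 443.8 = 41.6; Cambrian 538.8 − 485.4 = 53.4; Triassic 251.902 − 201.4 = 50.502; Jurassic 201.4 − 145 = 56.4; Orosirian 2050 − 1800 = 250; Devonian 419.2 − 358.9 = 60.3; Silurian 443.8 − 419.2 = 24.6.
Ranking these from shortest: Silurian < Ordovician < Triassic < Cambrian < Jurassic < Devonian < Orosirian.
Position 4 in that ranking is Cambrian, which lasted 53.4 Myr.

Cambrian, 53.4 million years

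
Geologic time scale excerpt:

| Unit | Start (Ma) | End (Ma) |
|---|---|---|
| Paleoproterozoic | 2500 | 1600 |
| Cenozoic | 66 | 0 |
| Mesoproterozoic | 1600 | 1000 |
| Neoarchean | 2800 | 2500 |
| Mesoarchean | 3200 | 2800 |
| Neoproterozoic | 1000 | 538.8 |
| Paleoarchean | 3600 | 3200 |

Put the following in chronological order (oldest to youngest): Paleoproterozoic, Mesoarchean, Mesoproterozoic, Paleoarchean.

Paleoarchean, Mesoarchean, Paleoproterozoic, Mesoproterozoic

The oldest of these is Paleoarchean (starts 3600 Ma) and the youngest is Mesoproterozoic (ends 1000 Ma).
In between, by decreasing start age: Mesoarchean (3200), Paleoproterozoic (2500).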